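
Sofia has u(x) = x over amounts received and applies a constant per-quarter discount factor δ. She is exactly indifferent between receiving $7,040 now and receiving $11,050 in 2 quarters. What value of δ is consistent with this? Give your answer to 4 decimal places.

δ ≈ 0.7982

Equating discounted utilities: u(7040) = δ^2·u(11050) ⇒ δ^2 = u(7040)/u(11050).
With u(x) = x: δ^2 = 7040/11050 = 0.63710.
Taking the square root: δ = 0.63710^(1/2) ≈ 0.7982.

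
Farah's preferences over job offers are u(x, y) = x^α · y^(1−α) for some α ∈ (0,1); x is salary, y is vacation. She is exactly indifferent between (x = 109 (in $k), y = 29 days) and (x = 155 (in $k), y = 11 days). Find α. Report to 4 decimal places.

The Cobb–Douglas utilities coincide, so 109^α·29^(1−α) = 155^α·11^(1−α).
Taking logs: α·ln 109 + (1−α)·ln 29 = α·ln 155 + (1−α)·ln 11, i.e. α·-0.3520772 = (1−α)·-0.9694006.
Thus α·(-1.3214778) = -0.9694006, so α = -0.9694006/-1.3214778 ≈ 0.7336.

α ≈ 0.7336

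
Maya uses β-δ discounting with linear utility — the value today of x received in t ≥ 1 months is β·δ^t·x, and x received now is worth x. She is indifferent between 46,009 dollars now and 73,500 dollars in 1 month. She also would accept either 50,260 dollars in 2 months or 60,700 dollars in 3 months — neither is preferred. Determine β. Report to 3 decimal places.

β ≈ 0.756

The second indifference involves only future payoffs, so β cancels: β·δ^2·50260 = β·δ^3·60700, giving δ = 50260/60700 = 0.82801.
The first indifference: 46009 = β·δ·73500, so β = 46009/(δ·73500) = 46009/(0.82801·73500) ≈ 0.756.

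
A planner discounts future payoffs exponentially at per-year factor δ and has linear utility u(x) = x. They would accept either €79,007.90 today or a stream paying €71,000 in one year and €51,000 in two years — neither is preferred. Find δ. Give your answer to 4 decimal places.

Equating present values: 79007.90 = 71000δ + 51000δ².
Rearranged: 51000δ² + 71000δ − 79007.90 = 0.
The positive root is δ = [−71000 + √(71000² + 4·51000·79007.90)] / (2·51000) = (−71000 + 145460.000)/102000 ≈ 0.7300.

δ ≈ 0.7300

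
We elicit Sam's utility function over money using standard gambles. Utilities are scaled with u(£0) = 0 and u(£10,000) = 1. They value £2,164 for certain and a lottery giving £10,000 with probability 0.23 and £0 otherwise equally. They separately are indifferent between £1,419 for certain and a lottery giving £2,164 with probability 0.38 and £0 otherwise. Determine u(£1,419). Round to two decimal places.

First, u(£2,164) = 0.23·u(£10,000) + 0.77·u(£0) = 0.23.
The second indifference gives u(£1,419) = 0.38·u(£2,164) + 0.62·u(£0) = 0.38·0.23 + 0.62·0.00 = 0.0874.

0.09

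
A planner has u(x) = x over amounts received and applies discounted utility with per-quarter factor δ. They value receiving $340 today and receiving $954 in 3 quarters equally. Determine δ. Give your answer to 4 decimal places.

δ ≈ 0.7090

Equating discounted utilities: u(340) = δ^3·u(954) ⇒ δ^3 = u(340)/u(954).
With u(x) = x: δ^3 = 340/954 = 0.35639.
Hence δ = (0.35639)^(1/3) = 0.708996.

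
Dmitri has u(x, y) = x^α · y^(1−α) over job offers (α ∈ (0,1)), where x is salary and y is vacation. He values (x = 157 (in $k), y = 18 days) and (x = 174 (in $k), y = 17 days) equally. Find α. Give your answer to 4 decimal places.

The Cobb–Douglas utilities coincide, so 157^α·18^(1−α) = 174^α·17^(1−α).
(157/174)^α = (17/18)^(1−α); take logs: α·ln(157/174) = (1−α)·ln(17/18), i.e. α·-0.1028095 = (1−α)·-0.0571584.
Thus α·(-0.1599679) = -0.0571584, so α = -0.0571584/-0.1599679 ≈ 0.3573.

α ≈ 0.3573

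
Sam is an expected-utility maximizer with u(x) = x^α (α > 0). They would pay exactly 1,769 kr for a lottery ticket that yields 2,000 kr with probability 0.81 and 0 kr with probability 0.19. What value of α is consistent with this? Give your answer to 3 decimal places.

α ≈ 1.717

The lottery's expected utility is 0.81·u(2000) + 0.19·u(0) = 0.81·2000^α (since u(0) = 0 for α > 0).
Setting u(1769) equal to that: 1769^α = 0.81·2000^α ⇒ (1769/2000)^α = 0.81.
Taking logs: α·ln(1769/2000) = ln(0.81), so α = -0.210721 / -0.122733 ≈ 1.717.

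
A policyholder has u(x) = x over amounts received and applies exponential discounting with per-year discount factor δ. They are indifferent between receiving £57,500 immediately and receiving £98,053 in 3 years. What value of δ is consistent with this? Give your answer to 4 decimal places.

δ ≈ 0.8370

Indifference means u(57500) = δ^3 · u(98053), so δ^3 = u(57500)/u(98053).
With u(x) = x: δ^3 = 57500/98053 = 0.58642.
Taking the cube root: δ = 0.58642^(1/3) ≈ 0.8370.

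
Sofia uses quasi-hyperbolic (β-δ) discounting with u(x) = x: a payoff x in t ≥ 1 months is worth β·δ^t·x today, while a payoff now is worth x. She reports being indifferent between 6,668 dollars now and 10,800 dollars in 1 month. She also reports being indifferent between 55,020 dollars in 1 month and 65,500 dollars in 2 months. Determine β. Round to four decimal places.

The second indifference involves only future payoffs, so β cancels: β·δ^1·55020 = β·δ^2·65500, giving δ = 55020/65500 = 0.84000.
Substituting δ into 6668 = β·δ·10800: β = 6668/(9072.000) ≈ 0.7350.

β ≈ 0.7350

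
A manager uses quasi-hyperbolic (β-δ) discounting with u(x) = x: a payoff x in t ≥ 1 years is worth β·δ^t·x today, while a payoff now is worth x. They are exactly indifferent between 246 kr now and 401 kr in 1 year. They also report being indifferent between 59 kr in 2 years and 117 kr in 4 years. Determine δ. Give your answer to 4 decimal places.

Both payoffs in the second observation are in the future, so β drops out: δ^2·59 = δ^4·117 ⇒ δ^2 = 59/117 = 0.50427, so δ = 0.71012.

δ ≈ 0.7101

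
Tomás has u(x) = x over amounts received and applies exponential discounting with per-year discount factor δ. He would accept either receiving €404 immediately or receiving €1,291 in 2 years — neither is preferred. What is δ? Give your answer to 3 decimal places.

δ ≈ 0.559

Indifference means u(404) = δ^2 · u(1291), so δ^2 = u(404)/u(1291).
With u(x) = x: δ^2 = 404/1291 = 0.31294.
So δ = 0.31294^(1/2) ≈ 0.559.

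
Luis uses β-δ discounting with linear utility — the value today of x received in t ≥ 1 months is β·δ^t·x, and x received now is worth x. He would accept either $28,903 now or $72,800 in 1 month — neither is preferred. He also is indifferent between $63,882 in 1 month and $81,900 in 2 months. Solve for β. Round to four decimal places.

β ≈ 0.5090

The second indifference involves only future payoffs, so β cancels: β·δ^1·63882 = β·δ^2·81900, giving δ = 63882/81900 = 0.78000.
Now use the now-vs-future pair: 28903 = β·δ·72800 gives β = 28903/(0.78000·72800) ≈ 0.5090.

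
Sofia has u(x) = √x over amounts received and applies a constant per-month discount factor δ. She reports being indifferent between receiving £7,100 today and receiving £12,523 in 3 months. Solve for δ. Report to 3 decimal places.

δ ≈ 0.910

Equating discounted utilities: u(7100) = δ^3·u(12523) ⇒ δ^3 = u(7100)/u(12523).
With u(x) = √x: δ^3 = √7100/√12523 = √(7100/12523) = 0.75297.
Taking the cube root: δ = 0.75297^(1/3) ≈ 0.910.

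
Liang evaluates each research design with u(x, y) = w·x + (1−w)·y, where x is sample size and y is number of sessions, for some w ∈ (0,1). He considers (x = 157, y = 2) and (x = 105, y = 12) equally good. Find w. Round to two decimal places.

Indifference: w·157 + (1−w)·2 = w·105 + (1−w)·12.
Collecting terms: w·52 = (1−w)·10.
So w/(1−w) = 10/52 = 0.1923, giving w = 10/(52+10) = 0.16.

w = 0.16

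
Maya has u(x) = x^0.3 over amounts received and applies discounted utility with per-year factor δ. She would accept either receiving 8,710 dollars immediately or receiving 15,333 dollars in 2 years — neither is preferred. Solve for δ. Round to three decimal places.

Equating discounted utilities: u(8710) = δ^2·u(15333) ⇒ δ^2 = u(8710)/u(15333).
Since u(x) = x^0.3, δ^2 = (8710/15333)^0.3 = 0.56806^0.3 = 0.84395.
Hence δ = (0.84395)^(1/2) = 0.91867.

δ ≈ 0.919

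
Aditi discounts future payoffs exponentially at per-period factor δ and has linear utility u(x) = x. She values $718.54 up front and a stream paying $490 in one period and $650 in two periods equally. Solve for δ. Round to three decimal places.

δ ≈ 0.740

Present value of the stream is 490·δ + 650·δ². Indifference gives 490δ + 650δ² = 718.54.
That is, 650δ² + 490δ − 718.54 = 0, a quadratic in δ.
The positive root is δ = [−490 + √(490² + 4·650·718.54)] / (2·650) = (−490 + 1452.000)/1300 ≈ 0.740.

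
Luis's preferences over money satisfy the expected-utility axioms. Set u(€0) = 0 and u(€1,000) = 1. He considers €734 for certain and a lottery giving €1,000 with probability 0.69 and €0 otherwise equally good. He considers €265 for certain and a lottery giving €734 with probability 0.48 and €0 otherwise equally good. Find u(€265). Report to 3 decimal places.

The first gamble pins u(€734): it must equal 0.69·1 + 0.31·0 = 0.69.
The second indifference gives u(€265) = 0.48·u(€734) + 0.52·u(€0) = 0.48·0.69 + 0.52·0.00 = 0.3312.

0.331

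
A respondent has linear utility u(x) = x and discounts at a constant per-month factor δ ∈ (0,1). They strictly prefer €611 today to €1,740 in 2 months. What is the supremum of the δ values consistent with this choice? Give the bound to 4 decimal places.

δ < 0.5926

Under u(x) = x this choice says 611 > δ^2·1740.
So δ^2 < 611/1740 = 0.35115; taking the square root of both positive sides preserves the inequality.
δ < (611/1740)^(1/2) ≈ 0.5926.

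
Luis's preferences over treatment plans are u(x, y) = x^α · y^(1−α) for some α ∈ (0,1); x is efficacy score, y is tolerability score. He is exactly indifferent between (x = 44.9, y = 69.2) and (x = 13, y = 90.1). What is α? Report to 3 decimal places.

α ≈ 0.176

Indifference: 44.9^α · 69.2^(1−α) = 13^α · 90.1^(1−α).
Taking logs: α·ln 44.9 + (1−α)·ln 69.2 = α·ln 13 + (1−α)·ln 90.1, i.e. α·1.239488 = (1−α)·0.263919.
With A = 1.239488 and B = 0.263919: α·A = (1−α)·B, so α = B/(A+B) = 0.263919/1.503407 ≈ 0.176.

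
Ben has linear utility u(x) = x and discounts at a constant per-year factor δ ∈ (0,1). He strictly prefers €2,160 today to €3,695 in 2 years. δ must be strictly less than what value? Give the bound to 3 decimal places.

δ < 0.765

Comparing present values: 2160 > δ^2·3695.
Dividing by 3695: δ^2 < 0.58457. Both sides are positive, so the square root keeps the direction.
δ < 0.58457^(1/2) = 0.765.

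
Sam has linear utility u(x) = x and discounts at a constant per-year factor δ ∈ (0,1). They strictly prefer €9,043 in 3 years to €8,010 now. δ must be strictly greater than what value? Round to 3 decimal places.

Under u(x) = x this choice says 8010 < δ^3·9043.
Hence δ^3 > 8010/9043 = 0.88577, and x ↦ x^(1/3) is increasing on (0,∞).
δ > 0.88577^(1/3) = 0.960.

δ > 0.960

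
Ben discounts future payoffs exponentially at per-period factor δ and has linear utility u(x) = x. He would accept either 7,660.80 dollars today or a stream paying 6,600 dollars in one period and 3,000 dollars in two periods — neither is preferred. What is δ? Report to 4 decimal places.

δ ≈ 0.8400

Equating present values: 7660.80 = 6600δ + 3000δ².
Rearranged: 3000δ² + 6600δ − 7660.80 = 0.
δ = (−6600 + √(6600² + 4·3000·7660.80)) / (2·3000) = (−6600 + √135489600.00) / 6000 ≈ 0.8400.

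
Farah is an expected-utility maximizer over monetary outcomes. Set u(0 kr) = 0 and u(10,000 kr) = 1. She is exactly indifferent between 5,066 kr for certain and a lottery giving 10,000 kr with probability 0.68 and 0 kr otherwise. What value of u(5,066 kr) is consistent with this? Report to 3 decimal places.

The indifference gives u(5,066 kr) = 0.68·u(10,000 kr) + 0.32·u(0 kr) = 0.68·1 + 0.32·0 = 0.68.

0.680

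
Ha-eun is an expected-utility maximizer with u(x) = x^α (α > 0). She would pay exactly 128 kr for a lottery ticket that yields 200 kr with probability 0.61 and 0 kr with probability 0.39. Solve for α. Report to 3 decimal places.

The lottery's expected utility is 0.61·u(200) + 0.39·u(0) = 0.61·200^α (since u(0) = 0 for α > 0).
Indifference: 128^α = 0.61·200^α, so (128/200)^α = 0.61.
α = ln(0.61) / ln(128/200) = -0.494296/-0.446287 ≈ 1.108.

α ≈ 1.108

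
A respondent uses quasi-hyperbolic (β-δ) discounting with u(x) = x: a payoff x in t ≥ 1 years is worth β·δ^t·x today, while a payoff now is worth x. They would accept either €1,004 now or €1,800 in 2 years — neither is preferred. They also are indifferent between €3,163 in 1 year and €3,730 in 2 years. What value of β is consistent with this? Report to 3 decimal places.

From the later pair, β·δ^1·3163 = β·δ^2·3730; dividing through, δ = 3163/3730 = 0.84799.
The first indifference: 1004 = β·δ^2·1800, so β = 1004/(δ^2·1800) = 1004/(0.71909·1800) ≈ 0.776.

β ≈ 0.776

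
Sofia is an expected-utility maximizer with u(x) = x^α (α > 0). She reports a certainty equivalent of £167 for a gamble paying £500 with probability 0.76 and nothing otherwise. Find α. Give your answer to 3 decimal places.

EU(lottery) = 0.76·500^α + 0.24·0 = 0.76·500^α.
Setting u(167) equal to that: 167^α = 0.76·500^α ⇒ (167/500)^α = 0.76.
Taking logs: α·ln(167/500) = ln(0.76), so α = -0.274437 / -1.096614 ≈ 0.250.

α ≈ 0.250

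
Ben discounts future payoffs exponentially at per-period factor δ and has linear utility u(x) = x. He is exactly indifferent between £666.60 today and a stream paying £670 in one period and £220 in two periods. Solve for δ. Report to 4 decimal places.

δ ≈ 0.7900

The stream is worth 670δ + 220δ² today, so 670δ + 220δ² = 666.60.
So 220δ² + 670δ − 666.60 = 0.
δ = (−670 + √(670² + 4·220·666.60)) / (2·220) = (−670 + √1035508.00) / 440 ≈ 0.7900.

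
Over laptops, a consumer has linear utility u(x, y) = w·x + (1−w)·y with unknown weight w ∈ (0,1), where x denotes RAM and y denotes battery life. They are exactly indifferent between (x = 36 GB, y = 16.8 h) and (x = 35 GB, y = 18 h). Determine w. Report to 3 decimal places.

Indifference: w·36 + (1−w)·16.8 = w·35 + (1−w)·18.
Rearranging, 1·w − 1.2·(1−w) = 0.
So w/(1−w) = 1.2/1 = 1.2000, giving w = 1.2/(1+1.2) = 0.545.

w = 0.545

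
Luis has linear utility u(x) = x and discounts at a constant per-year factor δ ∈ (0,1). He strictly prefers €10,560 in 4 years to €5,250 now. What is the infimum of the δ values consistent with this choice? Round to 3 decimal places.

δ > 0.840

Under u(x) = x this choice says 5250 < δ^4·10560.
Dividing by 10560: δ^4 > 0.49716. Both sides are positive, so the 4th root keeps the direction.
δ > (5250/10560)^(1/4) ≈ 0.840.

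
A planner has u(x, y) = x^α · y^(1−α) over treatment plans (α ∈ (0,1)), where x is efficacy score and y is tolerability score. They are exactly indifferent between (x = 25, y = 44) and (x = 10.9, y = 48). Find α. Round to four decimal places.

The Cobb–Douglas utilities coincide, so 25^α·44^(1−α) = 10.9^α·48^(1−α).
Taking logs: α·ln 25 + (1−α)·ln 44 = α·ln 10.9 + (1−α)·ln 48, i.e. α·0.8301130 = (1−α)·0.0870114.
With A = 0.8301130 and B = 0.0870114: α·A = (1−α)·B, so α = B/(A+B) = 0.0870114/0.9171244 ≈ 0.0949.

α ≈ 0.0949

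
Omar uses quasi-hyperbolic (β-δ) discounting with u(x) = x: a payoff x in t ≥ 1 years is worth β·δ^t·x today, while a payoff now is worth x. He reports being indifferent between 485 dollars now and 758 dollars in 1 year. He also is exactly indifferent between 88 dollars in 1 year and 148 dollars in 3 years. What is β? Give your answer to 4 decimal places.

β ≈ 0.8298

From the later pair, β·δ^1·88 = β·δ^3·148; dividing through, δ^2 = 88/148 = 0.59459, so δ = 0.77110.
Now use the now-vs-future pair: 485 = β·δ·758 gives β = 485/(0.77110·758) ≈ 0.8298.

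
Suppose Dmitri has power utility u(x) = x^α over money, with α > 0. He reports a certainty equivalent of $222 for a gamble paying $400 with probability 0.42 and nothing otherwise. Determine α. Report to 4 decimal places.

α ≈ 1.4734

Since u(0) = 0, the lottery's EU is 0.42·400^α.
Equating: 222^α = 0.42·400^α, i.e. 0.5550^α = 0.42.
α = ln(0.42) / ln(222/400) = -0.8675006/-0.5887872 ≈ 1.4734.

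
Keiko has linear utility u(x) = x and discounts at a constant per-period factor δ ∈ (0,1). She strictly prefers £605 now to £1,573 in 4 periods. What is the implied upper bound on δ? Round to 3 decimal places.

δ < 0.788

Comparing present values: 605 > δ^4·1573.
Hence δ^4 < 605/1573 = 0.38462, and x ↦ x^(1/4) is increasing on (0,∞).
δ < (605/1573)^(1/4) ≈ 0.788.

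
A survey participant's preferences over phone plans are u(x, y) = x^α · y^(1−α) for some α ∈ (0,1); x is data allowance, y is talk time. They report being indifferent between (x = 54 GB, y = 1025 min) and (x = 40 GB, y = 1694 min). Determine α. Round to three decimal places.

α ≈ 0.626

Indifference: 54^α · 1025^(1−α) = 40^α · 1694^(1−α).
Rearrange to (54/40)^α = (1694/1025)^(1−α) and take logs: α·0.300105 = (1−α)·0.502400.
With A = 0.300105 and B = 0.502400: α·A = (1−α)·B, so α = B/(A+B) = 0.502400/0.802505 ≈ 0.626.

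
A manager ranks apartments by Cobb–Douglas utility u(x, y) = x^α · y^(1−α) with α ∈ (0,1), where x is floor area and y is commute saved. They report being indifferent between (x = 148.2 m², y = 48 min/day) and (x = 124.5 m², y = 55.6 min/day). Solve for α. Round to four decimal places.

Set the two utilities equal: 148.2^α·48^(1−α) = 124.5^α·55.6^(1−α).
Taking logs: α·ln 148.2 + (1−α)·ln 48 = α·ln 124.5 + (1−α)·ln 55.6, i.e. α·0.1742570 = (1−α)·0.1469822.
So α/(1−α) = (0.1469822)/(0.1742570) = 0.8434795, and α = 0.8434795/1.8434795 ≈ 0.4575.

α ≈ 0.4575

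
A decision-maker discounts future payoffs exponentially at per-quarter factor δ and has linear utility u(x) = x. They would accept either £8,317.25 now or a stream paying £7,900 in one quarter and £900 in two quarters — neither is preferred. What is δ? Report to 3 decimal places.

δ ≈ 0.950

Equating present values: 8317.25 = 7900δ + 900δ².
Rearranged: 900δ² + 7900δ − 8317.25 = 0.
The positive root is δ = [−7900 + √(7900² + 4·900·8317.25)] / (2·900) = (−7900 + 9610.000)/1800 ≈ 0.950.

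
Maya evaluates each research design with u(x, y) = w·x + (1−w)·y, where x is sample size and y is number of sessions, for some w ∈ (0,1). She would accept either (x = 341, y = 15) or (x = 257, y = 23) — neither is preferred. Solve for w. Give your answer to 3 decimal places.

Equating utilities: w·341 + (1−w)·15 = w·257 + (1−w)·23.
w·(341−257) = (1−w)·(23−15), i.e. w·84 = (1−w)·8.
Hence w = 8/(84+8) = 8/92 = 0.087.

w = 0.087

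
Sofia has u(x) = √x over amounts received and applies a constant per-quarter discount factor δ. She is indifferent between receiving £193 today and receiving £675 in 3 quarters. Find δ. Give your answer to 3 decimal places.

The payoff in 3 quarters is discounted by δ^3, so u(193) = δ^3·u(675) and δ^3 = u(193)/u(675).
Since u(x) = √x, δ^3 = √(193/675) = 0.53472.
So δ = 0.53472^(1/3) ≈ 0.812.

δ ≈ 0.812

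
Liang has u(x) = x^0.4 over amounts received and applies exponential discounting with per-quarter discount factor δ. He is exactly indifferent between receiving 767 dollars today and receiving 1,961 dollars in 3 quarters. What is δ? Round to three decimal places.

Equating discounted utilities: u(767) = δ^3·u(1961) ⇒ δ^3 = u(767)/u(1961).
With u(x) = x^0.4: δ^3 = 767^0.4/1961^0.4 = (767/1961)^0.4 = 0.68695.
Hence δ = (0.68695)^(1/3) = 0.88235.

δ ≈ 0.882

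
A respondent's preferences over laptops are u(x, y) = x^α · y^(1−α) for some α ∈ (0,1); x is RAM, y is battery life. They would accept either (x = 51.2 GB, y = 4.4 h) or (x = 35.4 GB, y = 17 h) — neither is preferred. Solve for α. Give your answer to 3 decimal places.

Indifference: 51.2^α · 4.4^(1−α) = 35.4^α · 17^(1−α).
Rearrange to (51.2/35.4)^α = (17/4.4)^(1−α) and take logs: α·0.369028 = (1−α)·1.351609.
With A = 0.369028 and B = 1.351609: α·A = (1−α)·B, so α = B/(A+B) = 1.351609/1.720637 ≈ 0.786.

α ≈ 0.786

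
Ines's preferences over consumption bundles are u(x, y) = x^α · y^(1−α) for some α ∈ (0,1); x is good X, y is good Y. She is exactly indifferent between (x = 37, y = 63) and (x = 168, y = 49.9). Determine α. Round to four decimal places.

α ≈ 0.1335

The Cobb–Douglas utilities coincide, so 37^α·63^(1−α) = 168^α·49.9^(1−α).
Taking logs: α·ln 37 + (1−α)·ln 63 = α·ln 168 + (1−α)·ln 49.9, i.e. α·-1.5130461 = (1−α)·-0.2331137.
With A = -1.5130461 and B = -0.2331137: α·A = (1−α)·B, so α = B/(A+B) = -0.2331137/-1.7461598 ≈ 0.1335.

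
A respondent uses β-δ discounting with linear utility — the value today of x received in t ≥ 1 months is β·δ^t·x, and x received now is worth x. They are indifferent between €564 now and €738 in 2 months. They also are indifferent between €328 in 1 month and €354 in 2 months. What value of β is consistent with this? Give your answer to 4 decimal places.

The second indifference involves only future payoffs, so β cancels: β·δ^1·328 = β·δ^2·354, giving δ = 328/354 = 0.92655.
Now use the now-vs-future pair: 564 = β·δ^2·738 gives β = 564/(0.85850·738) ≈ 0.8902.

β ≈ 0.8902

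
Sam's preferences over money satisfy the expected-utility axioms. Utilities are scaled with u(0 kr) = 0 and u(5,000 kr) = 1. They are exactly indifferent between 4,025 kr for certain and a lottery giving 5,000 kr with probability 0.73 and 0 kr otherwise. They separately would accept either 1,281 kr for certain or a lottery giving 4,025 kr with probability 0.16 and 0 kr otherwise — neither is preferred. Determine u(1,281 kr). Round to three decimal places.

0.117

The first gamble pins u(4,025 kr): it must equal 0.73·1 + 0.27·0 = 0.73.
Chaining: u(1,281 kr) = 0.16·0.73 + 0.84·0.00 = 0.1168.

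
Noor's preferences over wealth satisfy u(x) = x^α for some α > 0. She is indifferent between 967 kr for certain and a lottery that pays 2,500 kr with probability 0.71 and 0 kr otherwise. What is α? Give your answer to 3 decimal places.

α ≈ 0.361

The lottery's expected utility is 0.71·u(2500) + 0.29·u(0) = 0.71·2500^α (since u(0) = 0 for α > 0).
Setting u(967) equal to that: 967^α = 0.71·2500^α ⇒ (967/2500)^α = 0.71.
Take logs: α = ln 0.71 / ln(967/2500) ≈ 0.36057.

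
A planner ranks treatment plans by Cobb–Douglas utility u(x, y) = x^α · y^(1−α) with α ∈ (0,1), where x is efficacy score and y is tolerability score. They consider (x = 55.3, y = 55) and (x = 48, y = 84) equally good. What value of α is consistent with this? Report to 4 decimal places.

α ≈ 0.7495

Indifference: 55.3^α · 55^(1−α) = 48^α · 84^(1−α).
Taking logs: α·ln 55.3 + (1−α)·ln 55 = α·ln 48 + (1−α)·ln 84, i.e. α·0.1415719 = (1−α)·0.4234836.
So α/(1−α) = (0.4234836)/(0.1415719) = 2.9912970, and α = 2.9912970/3.9912970 ≈ 0.7495.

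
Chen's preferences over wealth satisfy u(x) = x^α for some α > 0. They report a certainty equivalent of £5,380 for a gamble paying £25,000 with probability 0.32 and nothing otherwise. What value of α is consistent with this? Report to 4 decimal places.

α ≈ 0.7417

EU(lottery) = 0.32·25000^α + 0.68·0 = 0.32·25000^α.
Equating: 5380^α = 0.32·25000^α, i.e. 0.2152^α = 0.32.
α = ln(0.32) / ln(5380/25000) = -1.1394343/-1.5361875 ≈ 0.7417.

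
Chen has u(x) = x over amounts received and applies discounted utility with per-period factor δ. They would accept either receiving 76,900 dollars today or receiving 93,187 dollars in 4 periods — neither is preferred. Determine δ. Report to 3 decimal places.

δ ≈ 0.953

The payoff in 4 periods is discounted by δ^4, so u(76900) = δ^4·u(93187) and δ^4 = u(76900)/u(93187).
With u(x) = x: δ^4 = 76900/93187 = 0.82522.
Hence δ = (0.82522)^(1/4) = 0.95311.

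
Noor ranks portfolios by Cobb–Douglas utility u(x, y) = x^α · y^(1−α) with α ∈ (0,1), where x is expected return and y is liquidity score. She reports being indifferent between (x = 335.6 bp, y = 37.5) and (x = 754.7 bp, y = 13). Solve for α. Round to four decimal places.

Set the two utilities equal: 335.6^α·37.5^(1−α) = 754.7^α·13^(1−α).
(335.6/754.7)^α = (13/37.5)^(1−α); take logs: α·ln(335.6/754.7) = (1−α)·ln(13/37.5), i.e. α·-0.8104003 = (1−α)·-1.0593916.
With A = -0.8104003 and B = -1.0593916: α·A = (1−α)·B, so α = B/(A+B) = -1.0593916/-1.8697919 ≈ 0.5666.

α ≈ 0.5666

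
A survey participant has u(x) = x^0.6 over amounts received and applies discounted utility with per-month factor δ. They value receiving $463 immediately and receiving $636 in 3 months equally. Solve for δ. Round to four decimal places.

δ ≈ 0.9385

The payoff in 3 months is discounted by δ^3, so u(463) = δ^3·u(636) and δ^3 = u(463)/u(636).
Since u(x) = x^0.6, δ^3 = (463/636)^0.6 = 0.72799^0.6 = 0.82656.
So δ = 0.82656^(1/3) ≈ 0.9385.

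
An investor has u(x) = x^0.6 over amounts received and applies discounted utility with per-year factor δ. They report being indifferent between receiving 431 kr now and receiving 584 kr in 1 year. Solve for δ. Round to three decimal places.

The payoff in 1 year is discounted by δ, so u(431) = δ·u(584) and δ = u(431)/u(584).
With u(x) = x^0.6: δ = 431^0.6/584^0.6 = (431/584)^0.6 = 0.83337.

δ ≈ 0.833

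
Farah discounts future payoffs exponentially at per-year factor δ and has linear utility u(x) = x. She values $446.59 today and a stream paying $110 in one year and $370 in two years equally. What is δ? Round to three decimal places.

δ ≈ 0.960

Equating present values: 446.59 = 110δ + 370δ².
That is, 370δ² + 110δ − 446.59 = 0, a quadratic in δ.
δ = (−110 + √(110² + 4·370·446.59)) / (2·370) = (−110 + √673053.20) / 740 ≈ 0.960.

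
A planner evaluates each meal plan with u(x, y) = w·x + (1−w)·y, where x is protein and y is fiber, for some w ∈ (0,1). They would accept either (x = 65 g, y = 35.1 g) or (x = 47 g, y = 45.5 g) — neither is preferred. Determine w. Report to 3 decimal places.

w = 0.366

Indifference: w·65 + (1−w)·35.1 = w·47 + (1−w)·45.5.
w·(65−47) = (1−w)·(45.5−35.1), i.e. w·18 = (1−w)·10.4.
Hence w = 10.4/(18+10.4) = 10.4/28.4 = 0.366.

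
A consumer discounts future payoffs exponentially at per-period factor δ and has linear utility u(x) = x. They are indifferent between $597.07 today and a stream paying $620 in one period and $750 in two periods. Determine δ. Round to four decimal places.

Equating present values: 597.07 = 620δ + 750δ².
Rearranged: 750δ² + 620δ − 597.07 = 0.
δ = (−620 + √(620² + 4·750·597.07)) / (2·750) = (−620 + √2175610.00) / 1500 ≈ 0.5700.

δ ≈ 0.5700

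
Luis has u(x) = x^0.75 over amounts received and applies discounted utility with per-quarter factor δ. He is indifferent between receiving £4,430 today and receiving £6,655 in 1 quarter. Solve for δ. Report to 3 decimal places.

δ ≈ 0.737

Indifference means u(4430) = δ · u(6655), so δ = u(4430)/u(6655).
With u(x) = x^0.75: δ = 4430^0.75/6655^0.75 = (4430/6655)^0.75 = 0.73696.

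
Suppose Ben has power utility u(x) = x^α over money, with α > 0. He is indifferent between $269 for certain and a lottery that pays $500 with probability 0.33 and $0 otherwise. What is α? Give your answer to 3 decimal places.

EU(lottery) = 0.33·500^α + 0.67·0 = 0.33·500^α.
Indifference: 269^α = 0.33·500^α, so (269/500)^α = 0.33.
Take logs: α = ln 0.33 / ln(269/500) ≈ 1.78846.

α ≈ 1.788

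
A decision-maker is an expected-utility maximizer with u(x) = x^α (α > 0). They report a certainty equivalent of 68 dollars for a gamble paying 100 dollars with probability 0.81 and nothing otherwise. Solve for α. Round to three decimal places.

EU(lottery) = 0.81·100^α + 0.19·0 = 0.81·100^α.
Indifference: 68^α = 0.81·100^α, so (68/100)^α = 0.81.
Taking logs: α·ln(68/100) = ln(0.81), so α = -0.210721 / -0.385662 ≈ 0.546.

α ≈ 0.546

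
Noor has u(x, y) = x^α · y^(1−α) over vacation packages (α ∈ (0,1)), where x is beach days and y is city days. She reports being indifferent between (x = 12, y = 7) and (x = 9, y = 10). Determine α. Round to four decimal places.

Indifference: 12^α · 7^(1−α) = 9^α · 10^(1−α).
Rearrange to (12/9)^α = (10/7)^(1−α) and take logs: α·0.2876821 = (1−α)·0.3566749.
So α/(1−α) = (0.3566749)/(0.2876821) = 1.2398231, and α = 1.2398231/2.2398231 ≈ 0.5535.

α ≈ 0.5535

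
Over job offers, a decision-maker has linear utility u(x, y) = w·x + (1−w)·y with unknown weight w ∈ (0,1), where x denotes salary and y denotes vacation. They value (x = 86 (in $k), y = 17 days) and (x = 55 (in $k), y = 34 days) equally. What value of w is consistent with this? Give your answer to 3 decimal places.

w = 0.354

Equating utilities: w·86 + (1−w)·17 = w·55 + (1−w)·34.
Rearranging, 31·w − 17·(1−w) = 0.
So w/(1−w) = 17/31 = 0.5484, giving w = 17/(31+17) = 0.354.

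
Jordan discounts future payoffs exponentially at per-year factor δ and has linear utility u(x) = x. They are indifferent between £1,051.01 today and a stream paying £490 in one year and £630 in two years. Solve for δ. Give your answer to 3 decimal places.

δ ≈ 0.960

Present value of the stream is 490·δ + 630·δ². Indifference gives 490δ + 630δ² = 1051.01.
Rearranged: 630δ² + 490δ − 1051.01 = 0.
δ = (−490 + √(490² + 4·630·1051.01)) / (2·630) = (−490 + √2888645.20) / 1260 ≈ 0.960.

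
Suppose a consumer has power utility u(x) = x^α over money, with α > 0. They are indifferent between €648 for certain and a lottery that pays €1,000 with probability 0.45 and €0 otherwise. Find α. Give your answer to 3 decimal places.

The lottery's expected utility is 0.45·u(1000) + 0.55·u(0) = 0.45·1000^α (since u(0) = 0 for α > 0).
Setting u(648) equal to that: 648^α = 0.45·1000^α ⇒ (648/1000)^α = 0.45.
Taking logs: α·ln(648/1000) = ln(0.45), so α = -0.798508 / -0.433865 ≈ 1.840.

α ≈ 1.840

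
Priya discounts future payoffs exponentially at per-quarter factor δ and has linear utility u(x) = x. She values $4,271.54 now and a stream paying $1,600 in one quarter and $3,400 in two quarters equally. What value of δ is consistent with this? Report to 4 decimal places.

The stream is worth 1600δ + 3400δ² today, so 1600δ + 3400δ² = 4271.54.
So 3400δ² + 1600δ − 4271.54 = 0.
By the quadratic formula (taking the positive root), δ = (−1600 + √60652944.00) / 6800 ≈ 0.9100.

δ ≈ 0.9100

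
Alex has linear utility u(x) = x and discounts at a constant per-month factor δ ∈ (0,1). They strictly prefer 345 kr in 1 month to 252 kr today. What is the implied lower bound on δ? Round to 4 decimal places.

δ > 0.7304

Comparing present values: 252 < δ·345.
Dividing through by 345 gives δ > 0.73043.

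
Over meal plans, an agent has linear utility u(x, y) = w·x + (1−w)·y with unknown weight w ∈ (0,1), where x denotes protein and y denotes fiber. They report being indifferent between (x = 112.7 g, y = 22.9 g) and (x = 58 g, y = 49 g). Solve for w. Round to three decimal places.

w = 0.323

Indifference: w·112.7 + (1−w)·22.9 = w·58 + (1−w)·49.
Rearranging, 54.7·w − 26.1·(1−w) = 0.
The marginal rate of substitution is 26.1/54.7, so w = 26.1/(54.7+26.1) = 0.323.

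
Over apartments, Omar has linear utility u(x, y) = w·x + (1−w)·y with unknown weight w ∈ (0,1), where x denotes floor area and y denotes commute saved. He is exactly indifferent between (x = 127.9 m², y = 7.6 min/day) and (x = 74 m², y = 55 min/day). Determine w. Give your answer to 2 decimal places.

w = 0.47

Indifference: w·127.9 + (1−w)·7.6 = w·74 + (1−w)·55.
w·(127.9−74) = (1−w)·(55−7.6), i.e. w·53.9 = (1−w)·47.4.
So w/(1−w) = 47.4/53.9 = 0.8794, giving w = 47.4/(53.9+47.4) = 0.47.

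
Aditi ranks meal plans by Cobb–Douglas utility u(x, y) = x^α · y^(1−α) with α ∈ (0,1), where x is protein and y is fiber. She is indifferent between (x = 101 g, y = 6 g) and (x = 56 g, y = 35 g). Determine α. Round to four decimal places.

α ≈ 0.7494

The Cobb–Douglas utilities coincide, so 101^α·6^(1−α) = 56^α·35^(1−α).
Rearrange to (101/56)^α = (35/6)^(1−α) and take logs: α·0.5897688 = (1−α)·1.7635886.
With A = 0.5897688 and B = 1.7635886: α·A = (1−α)·B, so α = B/(A+B) = 1.7635886/2.3533574 ≈ 0.7494.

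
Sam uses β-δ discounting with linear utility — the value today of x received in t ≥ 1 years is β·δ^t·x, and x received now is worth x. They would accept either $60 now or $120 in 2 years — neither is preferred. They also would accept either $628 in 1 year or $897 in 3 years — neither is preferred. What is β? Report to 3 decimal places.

β ≈ 0.714

From the later pair, β·δ^1·628 = β·δ^3·897; dividing through, δ^2 = 628/897 = 0.70011, so δ = 0.83673.
The first indifference: 60 = β·δ^2·120, so β = 60/(δ^2·120) = 60/(0.70011·120) ≈ 0.714.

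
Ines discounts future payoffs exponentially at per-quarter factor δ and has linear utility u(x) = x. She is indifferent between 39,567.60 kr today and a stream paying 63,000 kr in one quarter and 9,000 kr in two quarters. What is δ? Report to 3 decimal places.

δ ≈ 0.580

The stream is worth 63000δ + 9000δ² today, so 63000δ + 9000δ² = 39567.60.
Rearranged: 9000δ² + 63000δ − 39567.60 = 0.
By the quadratic formula (taking the positive root), δ = (−63000 + √5393433600.00) / 18000 ≈ 0.580.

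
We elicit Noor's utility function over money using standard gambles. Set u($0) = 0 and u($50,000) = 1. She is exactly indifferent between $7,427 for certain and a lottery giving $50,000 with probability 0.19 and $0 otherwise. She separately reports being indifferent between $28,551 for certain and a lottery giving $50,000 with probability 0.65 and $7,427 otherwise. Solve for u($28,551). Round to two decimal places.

The first gamble pins u($7,427): it must equal 0.19·1 + 0.81·0 = 0.19.
The second indifference gives u($28,551) = 0.65·u($50,000) + 0.35·u($7,427) = 0.65·1.00 + 0.35·0.19 = 0.7165.

0.72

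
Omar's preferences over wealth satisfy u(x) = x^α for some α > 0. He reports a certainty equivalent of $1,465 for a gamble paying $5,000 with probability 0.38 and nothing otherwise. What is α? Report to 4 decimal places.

α ≈ 0.7882

EU(lottery) = 0.38·5000^α + 0.62·0 = 0.38·5000^α.
Indifference: 1465^α = 0.38·5000^α, so (1465/5000)^α = 0.38.
Taking logs: α·ln(1465/5000) = ln(0.38), so α = -0.9675840 / -1.2275827 ≈ 0.7882.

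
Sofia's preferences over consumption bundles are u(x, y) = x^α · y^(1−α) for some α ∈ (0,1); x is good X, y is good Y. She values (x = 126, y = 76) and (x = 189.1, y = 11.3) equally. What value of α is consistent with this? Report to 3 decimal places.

Set the two utilities equal: 126^α·76^(1−α) = 189.1^α·11.3^(1−α).
Rearrange to (126/189.1)^α = (11.3/76)^(1−α) and take logs: α·-0.405994 = (1−α)·-1.905931.
So α/(1−α) = (-1.905931)/(-0.405994) = 4.694481, and α = 4.694481/5.694481 ≈ 0.824.

α ≈ 0.824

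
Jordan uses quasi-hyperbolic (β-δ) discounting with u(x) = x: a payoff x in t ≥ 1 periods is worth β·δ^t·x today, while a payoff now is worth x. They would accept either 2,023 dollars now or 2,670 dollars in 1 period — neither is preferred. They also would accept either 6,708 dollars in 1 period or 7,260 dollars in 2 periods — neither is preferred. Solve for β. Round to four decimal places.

β ≈ 0.8200

The second indifference involves only future payoffs, so β cancels: β·δ^1·6708 = β·δ^2·7260, giving δ = 6708/7260 = 0.92397.
Substituting δ into 2023 = β·δ·2670: β = 2023/(2466.992) ≈ 0.8200.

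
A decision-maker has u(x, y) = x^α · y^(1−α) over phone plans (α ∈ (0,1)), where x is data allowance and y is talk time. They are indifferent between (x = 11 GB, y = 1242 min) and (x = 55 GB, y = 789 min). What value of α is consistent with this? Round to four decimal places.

Set the two utilities equal: 11^α·1242^(1−α) = 55^α·789^(1−α).
Taking logs: α·ln 11 + (1−α)·ln 1242 = α·ln 55 + (1−α)·ln 789, i.e. α·-1.6094379 = (1−α)·-0.4537119.
Thus α·(-2.0631498) = -0.4537119, so α = -0.4537119/-2.0631498 ≈ 0.2199.

α ≈ 0.2199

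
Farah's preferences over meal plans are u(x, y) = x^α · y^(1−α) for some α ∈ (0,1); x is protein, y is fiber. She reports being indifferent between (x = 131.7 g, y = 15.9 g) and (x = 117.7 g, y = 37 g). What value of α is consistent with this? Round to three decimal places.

α ≈ 0.883

Indifference: 131.7^α · 15.9^(1−α) = 117.7^α · 37^(1−α).
Rearrange to (131.7/117.7)^α = (37/15.9)^(1−α) and take logs: α·0.112388 = (1−α)·0.844599.
With A = 0.112388 and B = 0.844599: α·A = (1−α)·B, so α = B/(A+B) = 0.844599/0.956987 ≈ 0.883.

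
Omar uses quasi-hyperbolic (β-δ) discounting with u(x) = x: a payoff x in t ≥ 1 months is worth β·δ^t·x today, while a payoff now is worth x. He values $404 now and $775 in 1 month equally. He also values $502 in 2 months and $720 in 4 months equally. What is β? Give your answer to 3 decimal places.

From the later pair, β·δ^2·502 = β·δ^4·720; dividing through, δ^2 = 502/720 = 0.69722, so δ = 0.83500.
Substituting δ into 404 = β·δ·775: β = 404/(647.124) ≈ 0.624.

β ≈ 0.624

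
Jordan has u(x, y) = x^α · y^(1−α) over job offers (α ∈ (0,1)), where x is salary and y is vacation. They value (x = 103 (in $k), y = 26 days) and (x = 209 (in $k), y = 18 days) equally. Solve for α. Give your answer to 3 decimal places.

The Cobb–Douglas utilities coincide, so 103^α·26^(1−α) = 209^α·18^(1−α).
Taking logs: α·ln 103 + (1−α)·ln 26 = α·ln 209 + (1−α)·ln 18, i.e. α·-0.707605 = (1−α)·-0.367725.
Thus α·(-1.075330) = -0.367725, so α = -0.367725/-1.075330 ≈ 0.342.

α ≈ 0.342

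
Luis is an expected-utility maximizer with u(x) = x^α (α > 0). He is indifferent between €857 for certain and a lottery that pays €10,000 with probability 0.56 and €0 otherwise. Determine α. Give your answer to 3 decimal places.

The lottery's expected utility is 0.56·u(10000) + 0.44·u(0) = 0.56·10000^α (since u(0) = 0 for α > 0).
Indifference: 857^α = 0.56·10000^α, so (857/10000)^α = 0.56.
α = ln(0.56) / ln(857/10000) = -0.579818/-2.456902 ≈ 0.236.

α ≈ 0.236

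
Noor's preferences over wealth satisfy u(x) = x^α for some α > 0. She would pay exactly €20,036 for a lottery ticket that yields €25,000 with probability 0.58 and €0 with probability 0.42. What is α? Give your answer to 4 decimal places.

EU(lottery) = 0.58·25000^α + 0.42·0 = 0.58·25000^α.
Setting u(20036) equal to that: 20036^α = 0.58·25000^α ⇒ (20036/25000)^α = 0.58.
α = ln(0.58) / ln(20036/25000) = -0.5447272/-0.2213452 ≈ 2.4610.

α ≈ 2.4610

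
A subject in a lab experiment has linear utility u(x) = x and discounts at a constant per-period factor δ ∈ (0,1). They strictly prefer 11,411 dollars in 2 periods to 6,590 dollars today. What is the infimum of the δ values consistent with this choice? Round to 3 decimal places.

The preference means 6590 < δ^2·11411.
So δ^2 > 6590/11411 = 0.57751; taking the square root of both positive sides preserves the inequality.
δ > 0.57751^(1/2) = 0.760.

δ > 0.760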